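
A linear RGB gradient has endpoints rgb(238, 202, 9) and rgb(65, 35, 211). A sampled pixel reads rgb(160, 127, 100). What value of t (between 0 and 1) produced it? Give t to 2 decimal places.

Invert the lerp on the B channel (largest span, 202): t = (100 − 9) / (211 − 9) = 91/202 = 0.4505.
Check on R: (160 − 238)/(65 − 238) = 0.4509 ✓

0.45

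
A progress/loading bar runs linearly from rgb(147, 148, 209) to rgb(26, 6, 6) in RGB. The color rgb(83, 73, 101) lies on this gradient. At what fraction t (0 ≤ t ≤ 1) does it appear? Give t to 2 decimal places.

0.53

Invert the lerp on the B channel (largest span, 203): t = (101 − 209) / (6 − 209) = -108/-203 = 0.53202.
Check on R: (83 − 147)/(26 − 147) = 0.5289 ✓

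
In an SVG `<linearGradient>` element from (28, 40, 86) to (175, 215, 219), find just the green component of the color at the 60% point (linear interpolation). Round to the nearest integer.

G = 40 + 0.6 × (215 − 40) = 145 → 145

145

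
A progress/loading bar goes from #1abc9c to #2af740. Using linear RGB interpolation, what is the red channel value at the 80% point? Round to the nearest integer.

39

R₁ = 26 (from #1abc9c), R₂ = 42 (from #2af740).
R = 26 + 0.8 × (42 − 26) = 38.8 → 39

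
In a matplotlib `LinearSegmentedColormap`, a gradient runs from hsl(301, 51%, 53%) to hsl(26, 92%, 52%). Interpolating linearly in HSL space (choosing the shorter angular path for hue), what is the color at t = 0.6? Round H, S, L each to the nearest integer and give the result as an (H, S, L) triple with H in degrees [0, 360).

(352, 76, 52)

Hue: 26 − 301 = -275°, but |-275| > 180 so the shorter arc goes the other way: Δh = -275 + 360 = 85°.
H = 301 + 0.6 × (85) = 352 → 352°
S = 51 + 0.6 × (92 − 51) = 75.6 → 76%
L = 53 + 0.6 × (52 − 53) = 52.4 → 52%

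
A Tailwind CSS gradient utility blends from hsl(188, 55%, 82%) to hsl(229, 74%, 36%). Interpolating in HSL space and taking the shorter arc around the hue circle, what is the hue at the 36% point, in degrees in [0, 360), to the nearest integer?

203

Hue arc: Δh = 229 − 188 = 41° (|Δh| ≤ 180, already the shorter path).
H = 188 + 0.36 × (41) = 202.76 → 203°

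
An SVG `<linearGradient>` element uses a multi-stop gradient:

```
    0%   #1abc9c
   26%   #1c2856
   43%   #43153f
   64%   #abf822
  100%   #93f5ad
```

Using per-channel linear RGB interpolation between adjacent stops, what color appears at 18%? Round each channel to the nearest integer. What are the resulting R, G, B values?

18% lies between the 0% and 26% stops, so the local fraction is t = (18 − 0)/(26 − 0) = 18/26 ≈ 0.6923.
#1abc9c → (26, 188, 156); #1c2856 → (28, 40, 86).
R = 26 + 0.6923 × (28 − 26) = 27.385 → 27
G = 188 + 0.6923 × (40 − 188) = 85.54 → 86
B = 156 + 0.6923 × (86 − 156) = 107.539 → 108

(27, 86, 108)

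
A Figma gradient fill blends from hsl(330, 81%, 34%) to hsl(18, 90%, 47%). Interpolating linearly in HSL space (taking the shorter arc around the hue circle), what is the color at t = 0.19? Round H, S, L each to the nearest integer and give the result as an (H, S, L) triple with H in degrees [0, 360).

(339, 83, 36)

Hue: 18 − 330 = -312°, but |-312| > 180 so the shorter arc goes the other way: Δh = -312 + 360 = 48°.
H = 330 + 0.19 × (48) = 339.12 → 339°
S = 81 + 0.19 × (90 − 81) = 82.71 → 83%
L = 34 + 0.19 × (47 − 34) = 36.47 → 36%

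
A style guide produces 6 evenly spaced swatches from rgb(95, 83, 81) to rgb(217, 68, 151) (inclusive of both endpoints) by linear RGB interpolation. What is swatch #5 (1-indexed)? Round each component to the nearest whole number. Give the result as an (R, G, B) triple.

(193, 71, 137)

With 6 swatches and endpoints inclusive, swatch 5 sits at t = (5 − 1)/(6 − 1) = 4/5 ≈ 0.8.
R = 95 + 0.8 × (217 − 95) = 192.6 → 193
G = 83 + 0.8 × (68 − 83) = 71 → 71
B = 81 + 0.8 × (151 − 81) = 137 → 137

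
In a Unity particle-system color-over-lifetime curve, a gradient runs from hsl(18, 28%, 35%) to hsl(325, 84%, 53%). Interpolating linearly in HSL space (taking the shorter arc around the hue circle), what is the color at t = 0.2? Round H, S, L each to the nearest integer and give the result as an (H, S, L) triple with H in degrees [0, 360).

Hue: 325 − 18 = 307°, but |307| > 180 so the shorter arc goes the other way: Δh = 307 − 360 = -53°.
H = 18 + 0.2 × (-53) = 7.4 → 7°
S = 28 + 0.2 × (84 − 28) = 39.2 → 39%
L = 35 + 0.2 × (53 − 35) = 38.6 → 39%

(7, 39, 39)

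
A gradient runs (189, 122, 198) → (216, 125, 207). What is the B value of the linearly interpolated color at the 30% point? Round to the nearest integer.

201

B = 198 + 0.3 × (207 − 198) = 200.7 → 201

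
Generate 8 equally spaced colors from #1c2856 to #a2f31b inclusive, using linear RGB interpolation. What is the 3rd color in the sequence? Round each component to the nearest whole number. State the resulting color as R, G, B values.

With 8 swatches and endpoints inclusive, swatch 3 sits at t = (3 − 1)/(8 − 1) = 2/7 ≈ 0.2857.
#1c2856 → (28, 40, 86); #a2f31b → (162, 243, 27).
R = 28 + 0.2857 × (162 − 28) = 66.284 → 66
G = 40 + 0.2857 × (243 − 40) = 97.997 → 98
B = 86 + 0.2857 × (27 − 86) = 69.144 → 69

(66, 98, 69)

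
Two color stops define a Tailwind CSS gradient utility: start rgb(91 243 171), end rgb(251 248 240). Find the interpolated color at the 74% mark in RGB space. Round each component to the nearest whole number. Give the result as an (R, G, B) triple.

74% corresponds to t = 0.74.
R = 91 + 0.74 × (251 − 91) = 91 + 0.74 × 160 = 209.4 → 209
G = 243 + 0.74 × (248 − 243) = 243 + 0.74 × 5 = 246.7 → 247
B = 171 + 0.74 × (240 − 171) = 171 + 0.74 × 69 = 222.06 → 222

(209, 247, 222)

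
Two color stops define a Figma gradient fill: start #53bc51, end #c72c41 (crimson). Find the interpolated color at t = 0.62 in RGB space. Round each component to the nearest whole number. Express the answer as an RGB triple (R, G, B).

#53bc51 → (83, 188, 81); #c72c41 → (199, 44, 65).
R = 83 + 0.62 × (199 − 83) = 83 + 0.62 × 116 = 154.92 → 155
G = 188 + 0.62 × (44 − 188) = 188 + 0.62 × -144 = 98.72 → 99
B = 81 + 0.62 × (65 − 81) = 81 + 0.62 × -16 = 71.08 → 71
So the blended color is (155, 99, 71), about #9b6347.

(155, 99, 71)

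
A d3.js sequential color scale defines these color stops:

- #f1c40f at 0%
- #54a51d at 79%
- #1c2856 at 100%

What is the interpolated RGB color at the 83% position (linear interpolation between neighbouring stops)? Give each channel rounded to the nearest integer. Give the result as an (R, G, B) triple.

83% lies between the 79% and 100% stops, so the local fraction is t = (83 − 79)/(100 − 79) = 4/21 ≈ 0.1905.
#54a51d → (84, 165, 29); #1c2856 → (28, 40, 86).
R = 84 + 0.1905 × (28 − 84) = 73.332 → 73
G = 165 + 0.1905 × (40 − 165) = 141.188 → 141
B = 29 + 0.1905 × (86 − 29) = 39.858 → 40

(73, 141, 40)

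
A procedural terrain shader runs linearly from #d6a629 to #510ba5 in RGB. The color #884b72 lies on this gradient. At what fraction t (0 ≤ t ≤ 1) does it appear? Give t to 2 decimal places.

0.59

Invert the lerp on the G channel (largest span, 155): t = (75 − 166) / (11 − 166) = -91/-155 = 0.5871.
Check on R: (136 − 214)/(81 − 214) = 0.5865 ✓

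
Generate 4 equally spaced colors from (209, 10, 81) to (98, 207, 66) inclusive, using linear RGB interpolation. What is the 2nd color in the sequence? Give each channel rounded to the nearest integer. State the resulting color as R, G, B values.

(172, 76, 76)

With 4 swatches and endpoints inclusive, swatch 2 sits at t = (2 − 1)/(4 − 1) = 1/3 ≈ 0.3333.
R = 209 + 0.3333 × (98 − 209) = 172.004 → 172
G = 10 + 0.3333 × (207 − 10) = 75.66 → 76
B = 81 + 0.3333 × (66 − 81) = 76.001 → 76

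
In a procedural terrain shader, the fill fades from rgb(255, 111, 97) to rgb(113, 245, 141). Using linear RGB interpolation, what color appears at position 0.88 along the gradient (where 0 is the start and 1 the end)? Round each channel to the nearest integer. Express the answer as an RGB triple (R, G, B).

R = 255 + 0.88 × (113 − 255) = 255 + 0.88 × -142 = 130.04 → 130
G = 111 + 0.88 × (245 − 111) = 111 + 0.88 × 134 = 228.92 → 229
B = 97 + 0.88 × (141 − 97) = 97 + 0.88 × 44 = 135.72 → 136

(130, 229, 136)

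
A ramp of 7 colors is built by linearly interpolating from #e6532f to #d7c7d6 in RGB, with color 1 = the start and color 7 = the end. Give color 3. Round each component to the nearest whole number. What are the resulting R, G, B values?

With 7 swatches and endpoints inclusive, swatch 3 sits at t = (3 − 1)/(7 − 1) = 2/6 ≈ 0.3333.
#e6532f → (230, 83, 47); #d7c7d6 → (215, 199, 214).
R = 230 + 0.3333 × (215 − 230) = 225 → 225
G = 83 + 0.3333 × (199 − 83) = 121.663 → 122
B = 47 + 0.3333 × (214 − 47) = 102.661 → 103

(225, 122, 103)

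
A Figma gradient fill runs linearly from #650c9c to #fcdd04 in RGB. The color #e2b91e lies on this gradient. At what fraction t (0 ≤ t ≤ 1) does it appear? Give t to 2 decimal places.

Invert the lerp on the G channel (largest span, 209): t = (185 − 12) / (221 − 12) = 173/209 = 0.82775.
Check on R: (226 − 101)/(252 − 101) = 0.8278 ✓

0.83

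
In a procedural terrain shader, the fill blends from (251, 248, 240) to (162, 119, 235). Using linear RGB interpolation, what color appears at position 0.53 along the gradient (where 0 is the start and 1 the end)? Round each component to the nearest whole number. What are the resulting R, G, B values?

R = 251 + 0.53 × (162 − 251) = 251 + 0.53 × -89 = 203.83 → 204
G = 248 + 0.53 × (119 − 248) = 248 + 0.53 × -129 = 179.63 → 180
B = 240 + 0.53 × (235 − 240) = 240 + 0.53 × -5 = 237.35 → 237
So the blended color is (204, 180, 237), about #ccb4ed.

(204, 180, 237)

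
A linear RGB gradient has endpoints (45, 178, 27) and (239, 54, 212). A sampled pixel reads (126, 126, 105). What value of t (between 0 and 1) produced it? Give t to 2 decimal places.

Invert the lerp on the R channel (largest span, 194): t = (126 − 45) / (239 − 45) = 81/194 = 0.41753.
Check on G: (126 − 178)/(54 − 178) = 0.4194 ✓

0.42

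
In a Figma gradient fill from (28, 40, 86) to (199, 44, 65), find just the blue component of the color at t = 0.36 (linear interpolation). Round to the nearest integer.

78

B = 86 + 0.36 × (65 − 86) = 78.44 → 78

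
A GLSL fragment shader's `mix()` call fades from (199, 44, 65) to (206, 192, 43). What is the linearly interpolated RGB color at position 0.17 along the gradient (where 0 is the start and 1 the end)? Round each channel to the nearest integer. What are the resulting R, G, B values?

R = 199 + 0.17 × (206 − 199) = 199 + 0.17 × 7 = 200.19 → 200
G = 44 + 0.17 × (192 − 44) = 44 + 0.17 × 148 = 69.16 → 69
B = 65 + 0.17 × (43 − 65) = 65 + 0.17 × -22 = 61.26 → 61

(200, 69, 61)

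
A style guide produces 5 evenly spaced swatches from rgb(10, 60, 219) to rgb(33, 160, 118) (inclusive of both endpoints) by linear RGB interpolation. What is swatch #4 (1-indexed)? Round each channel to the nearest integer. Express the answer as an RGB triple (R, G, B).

(27, 135, 143)

With 5 swatches and endpoints inclusive, swatch 4 sits at t = (4 − 1)/(5 − 1) = 3/4 ≈ 0.75.
R = 10 + 0.75 × (33 − 10) = 27.25 → 27
G = 60 + 0.75 × (160 − 60) = 135 → 135
B = 219 + 0.75 × (118 − 219) = 143.25 → 143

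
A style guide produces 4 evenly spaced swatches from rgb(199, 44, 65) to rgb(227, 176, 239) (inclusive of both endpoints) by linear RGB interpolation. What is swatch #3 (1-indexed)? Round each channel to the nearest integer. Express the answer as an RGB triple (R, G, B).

With 4 swatches and endpoints inclusive, swatch 3 sits at t = (3 − 1)/(4 − 1) = 2/3 ≈ 0.6667.
R = 199 + 0.6667 × (227 − 199) = 217.668 → 218
G = 44 + 0.6667 × (176 − 44) = 132.004 → 132
B = 65 + 0.6667 × (239 − 65) = 181.006 → 181

(218, 132, 181)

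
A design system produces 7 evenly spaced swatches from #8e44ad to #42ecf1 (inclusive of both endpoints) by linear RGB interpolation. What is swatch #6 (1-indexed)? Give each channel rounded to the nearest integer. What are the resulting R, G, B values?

(79, 208, 230)

With 7 swatches and endpoints inclusive, swatch 6 sits at t = (6 − 1)/(7 − 1) = 5/6 ≈ 0.8333.
#8e44ad → (142, 68, 173); #42ecf1 → (66, 236, 241).
R = 142 + 0.8333 × (66 − 142) = 78.669 → 79
G = 68 + 0.8333 × (236 − 68) = 207.994 → 208
B = 173 + 0.8333 × (241 − 173) = 229.664 → 230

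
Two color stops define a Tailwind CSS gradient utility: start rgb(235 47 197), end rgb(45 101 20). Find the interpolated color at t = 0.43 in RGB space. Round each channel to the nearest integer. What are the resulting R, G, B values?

(153, 70, 121)

R = 235 + 0.43 × (45 − 235) = 235 + 0.43 × -190 = 153.3 → 153
G = 47 + 0.43 × (101 − 47) = 47 + 0.43 × 54 = 70.22 → 70
B = 197 + 0.43 × (20 − 197) = 197 + 0.43 × -177 = 120.89 → 121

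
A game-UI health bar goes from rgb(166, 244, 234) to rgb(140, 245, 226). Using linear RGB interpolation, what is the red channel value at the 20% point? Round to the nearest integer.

R = 166 + 0.2 × (140 − 166) = 160.8 → 161

161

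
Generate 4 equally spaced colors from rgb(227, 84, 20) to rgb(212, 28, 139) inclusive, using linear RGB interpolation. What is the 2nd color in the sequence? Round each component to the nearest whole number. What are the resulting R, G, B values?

(222, 65, 60)

With 4 swatches and endpoints inclusive, swatch 2 sits at t = (2 − 1)/(4 − 1) = 1/3 ≈ 0.3333.
R = 227 + 0.3333 × (212 − 227) = 222 → 222
G = 84 + 0.3333 × (28 − 84) = 65.335 → 65
B = 20 + 0.3333 × (139 − 20) = 59.663 → 60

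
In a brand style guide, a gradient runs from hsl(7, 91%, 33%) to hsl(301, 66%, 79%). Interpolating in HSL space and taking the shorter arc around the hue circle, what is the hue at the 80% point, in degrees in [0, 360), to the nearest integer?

314

Hue: 301 − 7 = 294°, but |294| > 180 so the shorter arc goes the other way: Δh = 294 − 360 = -66°.
H = 7 + 0.8 × (-66) = -45.8 → -46 → -46 mod 360 = 314°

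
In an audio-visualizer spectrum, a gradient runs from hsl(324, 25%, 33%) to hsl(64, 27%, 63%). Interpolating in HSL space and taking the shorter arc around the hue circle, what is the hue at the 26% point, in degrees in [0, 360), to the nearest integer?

350

Hue: 64 − 324 = -260°, but |-260| > 180 so the shorter arc goes the other way: Δh = -260 + 360 = 100°.
H = 324 + 0.26 × (100) = 350 → 350°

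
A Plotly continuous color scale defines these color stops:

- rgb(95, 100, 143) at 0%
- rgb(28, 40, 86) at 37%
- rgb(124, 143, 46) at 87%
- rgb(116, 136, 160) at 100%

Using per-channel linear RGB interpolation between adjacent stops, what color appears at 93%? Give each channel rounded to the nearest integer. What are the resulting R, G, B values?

93% lies between the 87% and 100% stops, so the local fraction is t = (93 − 87)/(100 − 87) = 6/13 ≈ 0.4615.
R = 124 + 0.4615 × (116 − 124) = 120.308 → 120
G = 143 + 0.4615 × (136 − 143) = 139.769 → 140
B = 46 + 0.4615 × (160 − 46) = 98.611 → 99

(120, 140, 99)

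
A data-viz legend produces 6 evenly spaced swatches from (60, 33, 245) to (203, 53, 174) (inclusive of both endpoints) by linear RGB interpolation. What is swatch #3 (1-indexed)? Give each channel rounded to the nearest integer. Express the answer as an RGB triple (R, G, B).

With 6 swatches and endpoints inclusive, swatch 3 sits at t = (3 − 1)/(6 − 1) = 2/5 ≈ 0.4.
R = 60 + 0.4 × (203 − 60) = 117.2 → 117
G = 33 + 0.4 × (53 − 33) = 41 → 41
B = 245 + 0.4 × (174 − 245) = 216.6 → 217

(117, 41, 217)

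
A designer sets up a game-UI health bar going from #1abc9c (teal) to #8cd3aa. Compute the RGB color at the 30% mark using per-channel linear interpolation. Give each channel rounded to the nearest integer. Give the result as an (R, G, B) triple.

#1abc9c → (26, 188, 156); #8cd3aa → (140, 211, 170).
30% corresponds to t = 0.3.
R = 26 + 0.3 × (140 − 26) = 26 + 0.3 × 114 = 60.2 → 60
G = 188 + 0.3 × (211 − 188) = 188 + 0.3 × 23 = 194.9 → 195
B = 156 + 0.3 × (170 − 156) = 156 + 0.3 × 14 = 160.2 → 160

(60, 195, 160)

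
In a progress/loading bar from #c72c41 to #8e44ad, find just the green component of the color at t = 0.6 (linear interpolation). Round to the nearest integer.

58

G₁ = 44 (from #c72c41), G₂ = 68 (from #8e44ad).
G = 44 + 0.6 × (68 − 44) = 58.4 → 58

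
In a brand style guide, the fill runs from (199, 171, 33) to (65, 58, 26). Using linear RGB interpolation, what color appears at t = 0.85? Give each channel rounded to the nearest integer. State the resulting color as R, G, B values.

R = 199 + 0.85 × (65 − 199) = 199 + 0.85 × -134 = 85.1 → 85
G = 171 + 0.85 × (58 − 171) = 171 + 0.85 × -113 = 74.95 → 75
B = 33 + 0.85 × (26 − 33) = 33 + 0.85 × -7 = 27.05 → 27

(85, 75, 27)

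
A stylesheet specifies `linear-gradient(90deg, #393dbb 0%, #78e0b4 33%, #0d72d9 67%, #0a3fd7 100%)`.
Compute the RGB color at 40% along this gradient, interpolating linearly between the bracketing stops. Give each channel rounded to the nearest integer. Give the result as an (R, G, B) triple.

40% lies between the 33% and 67% stops, so the local fraction is t = (40 − 33)/(67 − 33) = 7/34 ≈ 0.2059.
#78e0b4 → (120, 224, 180); #0d72d9 → (13, 114, 217).
R = 120 + 0.2059 × (13 − 120) = 97.969 → 98
G = 224 + 0.2059 × (114 − 224) = 201.351 → 201
B = 180 + 0.2059 × (217 − 180) = 187.618 → 188

(98, 201, 188)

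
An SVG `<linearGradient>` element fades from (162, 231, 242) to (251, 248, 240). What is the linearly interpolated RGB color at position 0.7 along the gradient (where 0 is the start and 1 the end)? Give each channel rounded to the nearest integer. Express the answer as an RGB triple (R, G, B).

R = 162 + 0.7 × (251 − 162) = 162 + 0.7 × 89 = 224.3 → 224
G = 231 + 0.7 × (248 − 231) = 231 + 0.7 × 17 = 242.9 → 243
B = 242 + 0.7 × (240 − 242) = 242 + 0.7 × -2 = 240.6 → 241
So the blended color is (224, 243, 241), about #e0f3f1.

(224, 243, 241)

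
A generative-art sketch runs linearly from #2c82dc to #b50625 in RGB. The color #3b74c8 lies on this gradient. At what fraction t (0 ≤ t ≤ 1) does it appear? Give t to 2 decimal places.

0.11

Invert the lerp on the B channel (largest span, 183): t = (200 − 220) / (37 − 220) = -20/-183 = 0.10929.
Check on R: (59 − 44)/(181 − 44) = 0.1095 ✓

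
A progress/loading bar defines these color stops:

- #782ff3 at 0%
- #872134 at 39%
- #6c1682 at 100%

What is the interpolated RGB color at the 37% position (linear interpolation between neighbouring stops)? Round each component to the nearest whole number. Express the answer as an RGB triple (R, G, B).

(134, 34, 62)

37% lies between the 0% and 39% stops, so the local fraction is t = (37 − 0)/(39 − 0) = 37/39 ≈ 0.9487.
#782ff3 → (120, 47, 243); #872134 → (135, 33, 52).
R = 120 + 0.9487 × (135 − 120) = 134.231 → 134
G = 47 + 0.9487 × (33 − 47) = 33.718 → 34
B = 243 + 0.9487 × (52 − 243) = 61.798 → 62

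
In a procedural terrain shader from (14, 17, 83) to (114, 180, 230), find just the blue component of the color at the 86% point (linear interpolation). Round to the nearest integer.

B = 83 + 0.86 × (230 − 83) = 209.42 → 209

209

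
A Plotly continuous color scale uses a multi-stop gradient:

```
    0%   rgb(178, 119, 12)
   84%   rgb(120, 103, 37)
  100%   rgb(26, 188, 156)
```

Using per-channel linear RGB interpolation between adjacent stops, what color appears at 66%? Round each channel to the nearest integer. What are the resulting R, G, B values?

66% lies between the 0% and 84% stops, so the local fraction is t = (66 − 0)/(84 − 0) = 66/84 ≈ 0.7857.
R = 178 + 0.7857 × (120 − 178) = 132.429 → 132
G = 119 + 0.7857 × (103 − 119) = 106.429 → 106
B = 12 + 0.7857 × (37 − 12) = 31.642 → 32

(132, 106, 32)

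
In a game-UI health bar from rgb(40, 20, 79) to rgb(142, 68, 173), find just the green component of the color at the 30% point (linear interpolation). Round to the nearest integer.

34

G = 20 + 0.3 × (68 − 20) = 34.4 → 34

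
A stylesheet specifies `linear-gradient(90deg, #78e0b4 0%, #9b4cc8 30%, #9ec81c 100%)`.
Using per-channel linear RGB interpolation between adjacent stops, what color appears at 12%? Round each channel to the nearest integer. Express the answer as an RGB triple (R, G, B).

(134, 165, 188)

12% lies between the 0% and 30% stops, so the local fraction is t = (12 − 0)/(30 − 0) = 12/30 ≈ 0.4.
#78e0b4 → (120, 224, 180); #9b4cc8 → (155, 76, 200).
R = 120 + 0.4 × (155 − 120) = 134 → 134
G = 224 + 0.4 × (76 − 224) = 164.8 → 165
B = 180 + 0.4 × (200 − 180) = 188 → 188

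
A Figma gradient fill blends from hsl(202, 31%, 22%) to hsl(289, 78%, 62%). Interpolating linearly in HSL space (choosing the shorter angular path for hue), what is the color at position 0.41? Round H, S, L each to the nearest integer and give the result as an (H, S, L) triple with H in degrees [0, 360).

(238, 50, 38)

Hue arc: Δh = 289 − 202 = 87° (|Δh| ≤ 180, already the shorter path).
H = 202 + 0.41 × (87) = 237.67 → 238°
S = 31 + 0.41 × (78 − 31) = 50.27 → 50%
L = 22 + 0.41 × (62 − 22) = 38.4 → 38%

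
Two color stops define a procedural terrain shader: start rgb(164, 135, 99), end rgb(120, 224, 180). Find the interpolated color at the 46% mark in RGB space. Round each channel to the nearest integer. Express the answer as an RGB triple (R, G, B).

46% corresponds to t = 0.46.
R = 164 + 0.46 × (120 − 164) = 164 + 0.46 × -44 = 143.76 → 144
G = 135 + 0.46 × (224 − 135) = 135 + 0.46 × 89 = 175.94 → 176
B = 99 + 0.46 × (180 − 99) = 99 + 0.46 × 81 = 136.26 → 136

(144, 176, 136)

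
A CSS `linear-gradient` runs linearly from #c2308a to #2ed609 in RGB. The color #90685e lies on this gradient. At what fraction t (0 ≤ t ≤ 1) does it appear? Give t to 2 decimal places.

0.34

Invert the lerp on the G channel (largest span, 166): t = (104 − 48) / (214 − 48) = 56/166 = 0.33735.
Check on R: (144 − 194)/(46 − 194) = 0.3378 ✓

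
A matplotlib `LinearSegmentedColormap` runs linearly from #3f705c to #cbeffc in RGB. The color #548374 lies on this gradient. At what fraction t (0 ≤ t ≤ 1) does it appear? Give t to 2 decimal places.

0.15

Invert the lerp on the B channel (largest span, 160): t = (116 − 92) / (252 − 92) = 24/160 = 0.15.
Check on R: (84 − 63)/(203 − 63) = 0.15 ✓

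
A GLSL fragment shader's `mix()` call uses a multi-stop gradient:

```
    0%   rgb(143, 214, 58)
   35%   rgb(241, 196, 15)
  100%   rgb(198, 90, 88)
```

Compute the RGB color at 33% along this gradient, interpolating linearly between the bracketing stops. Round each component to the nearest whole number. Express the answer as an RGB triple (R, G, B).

33% lies between the 0% and 35% stops, so the local fraction is t = (33 − 0)/(35 − 0) = 33/35 ≈ 0.9429.
R = 143 + 0.9429 × (241 − 143) = 235.404 → 235
G = 214 + 0.9429 × (196 − 214) = 197.028 → 197
B = 58 + 0.9429 × (15 − 58) = 17.455 → 17

(235, 197, 17)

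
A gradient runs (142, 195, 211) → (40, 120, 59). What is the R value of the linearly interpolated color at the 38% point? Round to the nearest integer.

R = 142 + 0.38 × (40 − 142) = 103.24 → 103

103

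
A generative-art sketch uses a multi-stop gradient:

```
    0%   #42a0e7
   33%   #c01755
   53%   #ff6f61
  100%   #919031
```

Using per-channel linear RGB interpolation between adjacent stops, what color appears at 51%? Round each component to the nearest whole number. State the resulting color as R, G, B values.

51% lies between the 33% and 53% stops, so the local fraction is t = (51 − 33)/(53 − 33) = 18/20 ≈ 0.9.
#c01755 → (192, 23, 85); #ff6f61 → (255, 111, 97).
R = 192 + 0.9 × (255 − 192) = 248.7 → 249
G = 23 + 0.9 × (111 − 23) = 102.2 → 102
B = 85 + 0.9 × (97 − 85) = 95.8 → 96

(249, 102, 96)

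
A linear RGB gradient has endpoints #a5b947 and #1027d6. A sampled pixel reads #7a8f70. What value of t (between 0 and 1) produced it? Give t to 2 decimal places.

0.29

Invert the lerp on the R channel (largest span, 149): t = (122 − 165) / (16 − 165) = -43/-149 = 0.28859.
Check on G: (143 − 185)/(39 − 185) = 0.2877 ✓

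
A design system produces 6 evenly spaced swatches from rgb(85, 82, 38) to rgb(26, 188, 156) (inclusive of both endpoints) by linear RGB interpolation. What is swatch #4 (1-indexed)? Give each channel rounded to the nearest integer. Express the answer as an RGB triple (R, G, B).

With 6 swatches and endpoints inclusive, swatch 4 sits at t = (4 − 1)/(6 − 1) = 3/5 ≈ 0.6.
R = 85 + 0.6 × (26 − 85) = 49.6 → 50
G = 82 + 0.6 × (188 − 82) = 145.6 → 146
B = 38 + 0.6 × (156 − 38) = 108.8 → 109

(50, 146, 109)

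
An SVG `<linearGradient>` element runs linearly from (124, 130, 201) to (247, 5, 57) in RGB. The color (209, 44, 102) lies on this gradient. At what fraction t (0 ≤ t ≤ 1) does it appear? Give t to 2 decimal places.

Invert the lerp on the B channel (largest span, 144): t = (102 − 201) / (57 − 201) = -99/-144 = 0.6875.
Check on R: (209 − 124)/(247 − 124) = 0.6911 ✓

0.69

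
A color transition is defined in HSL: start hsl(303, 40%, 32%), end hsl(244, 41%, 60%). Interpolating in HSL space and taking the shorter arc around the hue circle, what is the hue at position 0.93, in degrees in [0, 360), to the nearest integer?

Hue arc: Δh = 244 − 303 = -59° (|Δh| ≤ 180, already the shorter path).
H = 303 + 0.93 × (-59) = 248.13 → 248°

248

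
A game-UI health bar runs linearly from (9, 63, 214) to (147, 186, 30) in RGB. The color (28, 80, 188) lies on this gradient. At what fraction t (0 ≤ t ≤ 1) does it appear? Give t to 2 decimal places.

Invert the lerp on the B channel (largest span, 184): t = (188 − 214) / (30 − 214) = -26/-184 = 0.1413.
Check on R: (28 − 9)/(147 − 9) = 0.1377 ✓

0.14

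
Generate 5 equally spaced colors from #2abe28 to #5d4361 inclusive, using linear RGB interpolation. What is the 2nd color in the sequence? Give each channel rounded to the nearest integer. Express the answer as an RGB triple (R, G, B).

With 5 swatches and endpoints inclusive, swatch 2 sits at t = (2 − 1)/(5 − 1) = 1/4 ≈ 0.25.
#2abe28 → (42, 190, 40); #5d4361 → (93, 67, 97).
R = 42 + 0.25 × (93 − 42) = 54.75 → 55
G = 190 + 0.25 × (67 − 190) = 159.25 → 159
B = 40 + 0.25 × (97 − 40) = 54.25 → 54

(55, 159, 54)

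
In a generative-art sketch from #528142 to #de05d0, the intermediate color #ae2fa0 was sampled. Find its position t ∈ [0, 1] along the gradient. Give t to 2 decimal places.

0.66

Invert the lerp on the B channel (largest span, 142): t = (160 − 66) / (208 − 66) = 94/142 = 0.66197.
Check on R: (174 − 82)/(222 − 82) = 0.6571 ✓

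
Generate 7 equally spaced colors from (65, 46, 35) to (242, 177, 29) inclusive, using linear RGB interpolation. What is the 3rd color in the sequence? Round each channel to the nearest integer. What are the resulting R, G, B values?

With 7 swatches and endpoints inclusive, swatch 3 sits at t = (3 − 1)/(7 − 1) = 2/6 ≈ 0.3333.
R = 65 + 0.3333 × (242 − 65) = 123.994 → 124
G = 46 + 0.3333 × (177 − 46) = 89.662 → 90
B = 35 + 0.3333 × (29 − 35) = 33 → 33

(124, 90, 33)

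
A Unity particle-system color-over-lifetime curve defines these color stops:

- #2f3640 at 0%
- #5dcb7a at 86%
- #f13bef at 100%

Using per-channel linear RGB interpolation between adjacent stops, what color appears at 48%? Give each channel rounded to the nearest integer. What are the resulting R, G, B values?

48% lies between the 0% and 86% stops, so the local fraction is t = (48 − 0)/(86 − 0) = 48/86 ≈ 0.5581.
#2f3640 → (47, 54, 64); #5dcb7a → (93, 203, 122).
R = 47 + 0.5581 × (93 − 47) = 72.673 → 73
G = 54 + 0.5581 × (203 − 54) = 137.157 → 137
B = 64 + 0.5581 × (122 − 64) = 96.37 → 96

(73, 137, 96)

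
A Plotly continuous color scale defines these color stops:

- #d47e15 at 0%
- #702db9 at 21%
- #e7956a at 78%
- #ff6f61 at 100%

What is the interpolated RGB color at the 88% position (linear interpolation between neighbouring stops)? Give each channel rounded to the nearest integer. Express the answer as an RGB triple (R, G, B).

(242, 132, 102)

88% lies between the 78% and 100% stops, so the local fraction is t = (88 − 78)/(100 − 78) = 10/22 ≈ 0.4545.
#e7956a → (231, 149, 106); #ff6f61 → (255, 111, 97).
R = 231 + 0.4545 × (255 − 231) = 241.908 → 242
G = 149 + 0.4545 × (111 − 149) = 131.729 → 132
B = 106 + 0.4545 × (97 − 106) = 101.909 → 102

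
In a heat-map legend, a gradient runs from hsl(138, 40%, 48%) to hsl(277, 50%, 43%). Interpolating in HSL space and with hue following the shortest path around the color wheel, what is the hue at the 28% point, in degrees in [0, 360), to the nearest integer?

Hue arc: Δh = 277 − 138 = 139° (|Δh| ≤ 180, already the shorter path).
H = 138 + 0.28 × (139) = 176.92 → 177°

177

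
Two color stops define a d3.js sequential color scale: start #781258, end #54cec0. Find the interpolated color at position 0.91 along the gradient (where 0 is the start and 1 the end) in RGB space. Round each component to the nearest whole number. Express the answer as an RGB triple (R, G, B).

(87, 189, 183)

#781258 → (120, 18, 88); #54cec0 → (84, 206, 192).
R = 120 + 0.91 × (84 − 120) = 120 + 0.91 × -36 = 87.24 → 87
G = 18 + 0.91 × (206 − 18) = 18 + 0.91 × 188 = 189.08 → 189
B = 88 + 0.91 × (192 − 88) = 88 + 0.91 × 104 = 182.64 → 183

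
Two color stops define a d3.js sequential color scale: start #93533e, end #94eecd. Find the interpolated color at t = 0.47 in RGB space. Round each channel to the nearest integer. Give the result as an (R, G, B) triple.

#93533e → (147, 83, 62); #94eecd → (148, 238, 205).
R = 147 + 0.47 × (148 − 147) = 147 + 0.47 × 1 = 147.47 → 147
G = 83 + 0.47 × (238 − 83) = 83 + 0.47 × 155 = 155.85 → 156
B = 62 + 0.47 × (205 − 62) = 62 + 0.47 × 143 = 129.21 → 129
So the blended color is (147, 156, 129), about #939c81.

(147, 156, 129)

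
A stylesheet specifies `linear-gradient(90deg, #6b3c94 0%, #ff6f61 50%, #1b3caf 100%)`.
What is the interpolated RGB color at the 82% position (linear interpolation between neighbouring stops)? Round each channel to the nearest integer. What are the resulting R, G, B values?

(109, 78, 147)

82% lies between the 50% and 100% stops, so the local fraction is t = (82 − 50)/(100 − 50) = 32/50 ≈ 0.64.
#ff6f61 → (255, 111, 97); #1b3caf → (27, 60, 175).
R = 255 + 0.64 × (27 − 255) = 109.08 → 109
G = 111 + 0.64 × (60 − 111) = 78.36 → 78
B = 97 + 0.64 × (175 − 97) = 146.92 → 147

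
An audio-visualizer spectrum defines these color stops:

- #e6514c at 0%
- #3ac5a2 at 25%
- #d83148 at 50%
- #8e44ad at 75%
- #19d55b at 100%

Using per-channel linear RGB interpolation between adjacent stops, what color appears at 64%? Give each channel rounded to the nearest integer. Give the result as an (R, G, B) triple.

64% lies between the 50% and 75% stops, so the local fraction is t = (64 − 50)/(75 − 50) = 14/25 ≈ 0.56.
#d83148 → (216, 49, 72); #8e44ad → (142, 68, 173).
R = 216 + 0.56 × (142 − 216) = 174.56 → 175
G = 49 + 0.56 × (68 − 49) = 59.64 → 60
B = 72 + 0.56 × (173 − 72) = 128.56 → 129

(175, 60, 129)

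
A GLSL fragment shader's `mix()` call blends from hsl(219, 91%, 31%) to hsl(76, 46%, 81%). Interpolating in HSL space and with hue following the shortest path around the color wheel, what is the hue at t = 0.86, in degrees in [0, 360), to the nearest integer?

Hue arc: Δh = 76 − 219 = -143° (|Δh| ≤ 180, already the shorter path).
H = 219 + 0.86 × (-143) = 96.02 → 96°

96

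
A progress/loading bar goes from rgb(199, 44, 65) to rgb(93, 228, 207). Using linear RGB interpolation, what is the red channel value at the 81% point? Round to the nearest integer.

113

R = 199 + 0.81 × (93 − 199) = 113.14 → 113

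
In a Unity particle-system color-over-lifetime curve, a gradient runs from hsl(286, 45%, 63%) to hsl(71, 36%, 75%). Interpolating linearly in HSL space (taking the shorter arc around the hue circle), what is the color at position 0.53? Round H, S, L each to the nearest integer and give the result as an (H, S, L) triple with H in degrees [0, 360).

(3, 40, 69)

Hue: 71 − 286 = -215°, but |-215| > 180 so the shorter arc goes the other way: Δh = -215 + 360 = 145°.
H = 286 + 0.53 × (145) = 362.85 → 363 → 363 mod 360 = 3°
S = 45 + 0.53 × (36 − 45) = 40.23 → 40%
L = 63 + 0.53 × (75 − 63) = 69.36 → 69%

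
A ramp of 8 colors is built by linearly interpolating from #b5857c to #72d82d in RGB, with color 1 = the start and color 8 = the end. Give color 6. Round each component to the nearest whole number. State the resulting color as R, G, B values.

With 8 swatches and endpoints inclusive, swatch 6 sits at t = (6 − 1)/(8 − 1) = 5/7 ≈ 0.7143.
#b5857c → (181, 133, 124); #72d82d → (114, 216, 45).
R = 181 + 0.7143 × (114 − 181) = 133.142 → 133
G = 133 + 0.7143 × (216 − 133) = 192.287 → 192
B = 124 + 0.7143 × (45 − 124) = 67.57 → 68

(133, 192, 68)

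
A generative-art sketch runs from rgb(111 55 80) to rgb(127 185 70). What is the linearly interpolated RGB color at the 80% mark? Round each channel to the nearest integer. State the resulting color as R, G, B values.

(124, 159, 72)

80% corresponds to t = 0.8.
R = 111 + 0.8 × (127 − 111) = 111 + 0.8 × 16 = 123.8 → 124
G = 55 + 0.8 × (185 − 55) = 55 + 0.8 × 130 = 159 → 159
B = 80 + 0.8 × (70 − 80) = 80 + 0.8 × -10 = 72 → 72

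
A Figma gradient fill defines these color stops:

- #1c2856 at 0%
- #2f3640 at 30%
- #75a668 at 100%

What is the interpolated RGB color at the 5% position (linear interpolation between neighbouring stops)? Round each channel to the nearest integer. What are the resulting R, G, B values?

5% lies between the 0% and 30% stops, so the local fraction is t = (5 − 0)/(30 − 0) = 5/30 ≈ 0.1667.
#1c2856 → (28, 40, 86); #2f3640 → (47, 54, 64).
R = 28 + 0.1667 × (47 − 28) = 31.167 → 31
G = 40 + 0.1667 × (54 − 40) = 42.334 → 42
B = 86 + 0.1667 × (64 − 86) = 82.333 → 82

(31, 42, 82)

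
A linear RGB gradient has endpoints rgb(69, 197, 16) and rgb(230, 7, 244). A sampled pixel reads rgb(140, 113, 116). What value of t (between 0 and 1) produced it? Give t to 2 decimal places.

Invert the lerp on the B channel (largest span, 228): t = (116 − 16) / (244 − 16) = 100/228 = 0.4386.
Check on R: (140 − 69)/(230 − 69) = 0.441 ✓

0.44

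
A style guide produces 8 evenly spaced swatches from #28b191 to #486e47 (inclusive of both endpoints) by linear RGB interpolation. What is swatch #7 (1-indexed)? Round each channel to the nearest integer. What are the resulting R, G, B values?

With 8 swatches and endpoints inclusive, swatch 7 sits at t = (7 − 1)/(8 − 1) = 6/7 ≈ 0.8571.
#28b191 → (40, 177, 145); #486e47 → (72, 110, 71).
R = 40 + 0.8571 × (72 − 40) = 67.427 → 67
G = 177 + 0.8571 × (110 − 177) = 119.574 → 120
B = 145 + 0.8571 × (71 − 145) = 81.575 → 82

(67, 120, 82)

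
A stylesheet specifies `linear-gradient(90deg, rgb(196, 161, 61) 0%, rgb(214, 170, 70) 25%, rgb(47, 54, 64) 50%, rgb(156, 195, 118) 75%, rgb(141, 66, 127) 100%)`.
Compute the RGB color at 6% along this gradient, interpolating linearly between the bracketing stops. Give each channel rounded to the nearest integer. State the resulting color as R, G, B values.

6% lies between the 0% and 25% stops, so the local fraction is t = (6 − 0)/(25 − 0) = 6/25 ≈ 0.24.
R = 196 + 0.24 × (214 − 196) = 200.32 → 200
G = 161 + 0.24 × (170 − 161) = 163.16 → 163
B = 61 + 0.24 × (70 − 61) = 63.16 → 63

(200, 163, 63)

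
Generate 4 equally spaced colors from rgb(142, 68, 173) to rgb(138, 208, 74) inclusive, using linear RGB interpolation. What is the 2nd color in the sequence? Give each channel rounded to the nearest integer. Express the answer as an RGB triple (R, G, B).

With 4 swatches and endpoints inclusive, swatch 2 sits at t = (2 − 1)/(4 − 1) = 1/3 ≈ 0.3333.
R = 142 + 0.3333 × (138 − 142) = 140.667 → 141
G = 68 + 0.3333 × (208 − 68) = 114.662 → 115
B = 173 + 0.3333 × (74 − 173) = 140.003 → 140

(141, 115, 140)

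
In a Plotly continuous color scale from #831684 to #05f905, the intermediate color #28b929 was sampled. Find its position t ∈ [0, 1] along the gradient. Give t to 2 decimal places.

Invert the lerp on the G channel (largest span, 227): t = (185 − 22) / (249 − 22) = 163/227 = 0.71806.
Check on R: (40 − 131)/(5 − 131) = 0.7222 ✓

0.72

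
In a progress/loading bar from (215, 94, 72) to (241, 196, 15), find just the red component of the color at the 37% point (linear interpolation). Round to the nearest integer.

R = 215 + 0.37 × (241 − 215) = 224.62 → 225

225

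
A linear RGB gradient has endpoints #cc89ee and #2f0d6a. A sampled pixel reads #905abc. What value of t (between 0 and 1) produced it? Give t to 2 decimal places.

Invert the lerp on the R channel (largest span, 157): t = (144 − 204) / (47 − 204) = -60/-157 = 0.38217.
Check on G: (90 − 137)/(13 − 137) = 0.379 ✓

0.38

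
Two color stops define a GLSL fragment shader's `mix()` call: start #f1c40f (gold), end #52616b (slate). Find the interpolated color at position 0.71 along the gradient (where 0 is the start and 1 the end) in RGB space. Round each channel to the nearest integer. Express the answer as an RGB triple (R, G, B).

(128, 126, 80)

#f1c40f → (241, 196, 15); #52616b → (82, 97, 107).
R = 241 + 0.71 × (82 − 241) = 241 + 0.71 × -159 = 128.11 → 128
G = 196 + 0.71 × (97 − 196) = 196 + 0.71 × -99 = 125.71 → 126
B = 15 + 0.71 × (107 − 15) = 15 + 0.71 × 92 = 80.32 → 80
So the blended color is (128, 126, 80), about #807e50.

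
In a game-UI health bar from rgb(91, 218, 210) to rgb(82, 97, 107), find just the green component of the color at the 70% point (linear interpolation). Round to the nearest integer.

G = 218 + 0.7 × (97 − 218) = 133.3 → 133

133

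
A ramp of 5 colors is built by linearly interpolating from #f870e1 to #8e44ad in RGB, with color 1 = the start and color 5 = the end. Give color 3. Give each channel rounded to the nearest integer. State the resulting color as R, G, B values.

(195, 90, 199)

With 5 swatches and endpoints inclusive, swatch 3 sits at t = (3 − 1)/(5 − 1) = 2/4 ≈ 0.5.
#f870e1 → (248, 112, 225); #8e44ad → (142, 68, 173).
R = 248 + 0.5 × (142 − 248) = 195 → 195
G = 112 + 0.5 × (68 − 112) = 90 → 90
B = 225 + 0.5 × (173 − 225) = 199 → 199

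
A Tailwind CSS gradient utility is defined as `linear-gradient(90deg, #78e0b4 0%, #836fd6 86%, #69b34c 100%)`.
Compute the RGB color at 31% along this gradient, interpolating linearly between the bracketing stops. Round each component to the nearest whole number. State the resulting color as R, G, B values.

31% lies between the 0% and 86% stops, so the local fraction is t = (31 − 0)/(86 − 0) = 31/86 ≈ 0.3605.
#78e0b4 → (120, 224, 180); #836fd6 → (131, 111, 214).
R = 120 + 0.3605 × (131 − 120) = 123.966 → 124
G = 224 + 0.3605 × (111 − 224) = 183.263 → 183
B = 180 + 0.3605 × (214 − 180) = 192.257 → 192

(124, 183, 192)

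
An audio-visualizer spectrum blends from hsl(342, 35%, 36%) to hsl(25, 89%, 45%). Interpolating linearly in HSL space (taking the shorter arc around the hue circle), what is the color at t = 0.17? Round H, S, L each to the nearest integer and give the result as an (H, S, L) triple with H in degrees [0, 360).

Hue: 25 − 342 = -317°, but |-317| > 180 so the shorter arc goes the other way: Δh = -317 + 360 = 43°.
H = 342 + 0.17 × (43) = 349.31 → 349°
S = 35 + 0.17 × (89 − 35) = 44.18 → 44%
L = 36 + 0.17 × (45 − 36) = 37.53 → 38%

(349, 44, 38)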